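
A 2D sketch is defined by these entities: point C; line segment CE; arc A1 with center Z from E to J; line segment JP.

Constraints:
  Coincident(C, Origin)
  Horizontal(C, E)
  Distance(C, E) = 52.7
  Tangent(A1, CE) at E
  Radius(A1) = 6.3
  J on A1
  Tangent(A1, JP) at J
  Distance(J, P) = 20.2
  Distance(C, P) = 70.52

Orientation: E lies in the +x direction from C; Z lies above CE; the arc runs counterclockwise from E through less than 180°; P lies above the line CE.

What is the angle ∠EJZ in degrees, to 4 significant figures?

57.69°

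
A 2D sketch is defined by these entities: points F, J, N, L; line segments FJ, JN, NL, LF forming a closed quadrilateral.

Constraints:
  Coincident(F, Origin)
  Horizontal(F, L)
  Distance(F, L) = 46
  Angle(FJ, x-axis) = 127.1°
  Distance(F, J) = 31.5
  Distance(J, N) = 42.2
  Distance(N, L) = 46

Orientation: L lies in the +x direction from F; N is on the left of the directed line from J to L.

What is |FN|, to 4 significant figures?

43.94

F is at the origin; F and L share the same y with |FL| = 46.0 and L in +x, so L = (46.0, 0). FJ runs at 127.1° with |FJ| = 31.5, so J = (-19.00, 25.12). N is determined by |JN| = 42.2 and |NL| = 46.0 together: it lies at the intersection of circle(J, 42.2) and circle(L, 46.0). With |JL| = 69.69, the foot of the radical line on JL is 32.44 from J and the perpendicular offset is √(42.2² − 32.44²) = 26.99. Taking the left-of-JL solution: N = (20.99, 38.61).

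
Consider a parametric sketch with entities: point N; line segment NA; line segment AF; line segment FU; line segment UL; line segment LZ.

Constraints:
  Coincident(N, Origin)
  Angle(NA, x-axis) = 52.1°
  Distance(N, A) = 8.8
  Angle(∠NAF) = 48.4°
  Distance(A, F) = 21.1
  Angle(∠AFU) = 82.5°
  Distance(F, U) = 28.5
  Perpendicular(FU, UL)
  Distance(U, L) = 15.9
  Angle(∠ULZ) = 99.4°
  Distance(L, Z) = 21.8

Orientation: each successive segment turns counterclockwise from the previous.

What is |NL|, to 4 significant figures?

20.05

N is at the origin; NA runs at 52.1° with length 8.8, so A = (5.406, 6.944). ∠NAF = 48.4° gives AF at -176.3° from the x-axis; with |AF| = 21.1, F = (-15.65, 5.582). ∠AFU = 82.5° gives FU at -78.80° from the x-axis; with |FU| = 28.5, U = (-10.11, -22.37). The perpendicularity gives UL at right angles to FU, so UL runs at 11.20°; with |UL| = 15.9, L = (5.483, -19.29). Then |NL| = |L − N| = 20.05.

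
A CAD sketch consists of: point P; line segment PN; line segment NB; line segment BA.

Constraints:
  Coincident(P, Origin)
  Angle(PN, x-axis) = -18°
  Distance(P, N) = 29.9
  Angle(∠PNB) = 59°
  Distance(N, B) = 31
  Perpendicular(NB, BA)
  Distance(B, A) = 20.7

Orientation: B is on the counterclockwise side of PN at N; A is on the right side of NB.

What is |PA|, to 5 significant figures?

48.885

P is at the origin; PN runs at -18.0° with length 29.9, so N = 29.9·(cos -18.0°, sin -18.0°) = (28.437, -9.2396). ∠PNB = 59.0°, so NB runs at -18.0° + (180° − 59.0°) = 103.00° from the x-axis; with |NB| = 31.0, B = N + 31.0·(cos 103.00°, sin 103.00°) = (21.463, 20.966). The perpendicularity gives BA at right angles to NB; with |BA| = 20.7 on the right of NB, A = B + 20.7·(0.97437, 0.22495) = (41.633, 25.622). Then |PA| = |A − P| = 48.885.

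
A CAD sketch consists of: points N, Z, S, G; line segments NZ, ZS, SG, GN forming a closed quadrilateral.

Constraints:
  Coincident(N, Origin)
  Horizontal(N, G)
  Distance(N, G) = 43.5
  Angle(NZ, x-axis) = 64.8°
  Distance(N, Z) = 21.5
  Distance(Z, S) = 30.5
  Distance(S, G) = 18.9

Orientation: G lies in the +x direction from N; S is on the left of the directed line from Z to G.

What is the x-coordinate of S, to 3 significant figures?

39.6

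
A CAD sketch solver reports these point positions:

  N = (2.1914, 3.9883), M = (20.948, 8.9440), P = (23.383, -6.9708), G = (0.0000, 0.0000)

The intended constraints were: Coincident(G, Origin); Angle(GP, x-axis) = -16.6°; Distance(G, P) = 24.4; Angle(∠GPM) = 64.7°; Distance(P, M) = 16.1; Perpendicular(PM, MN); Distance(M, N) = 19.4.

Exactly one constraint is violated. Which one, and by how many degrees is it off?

Perpendicular(PM, MN) — off by 6.10°.

G = (0.00, 0.00) ✓; GP at -16.60° ✓; |GP| = 24.40 ✓; ∠GPM = 64.70° ✓; |PM| = 16.10 ✓; ∠(PM, MN) = 96.10° ✗; |MN| = 19.40 ✓.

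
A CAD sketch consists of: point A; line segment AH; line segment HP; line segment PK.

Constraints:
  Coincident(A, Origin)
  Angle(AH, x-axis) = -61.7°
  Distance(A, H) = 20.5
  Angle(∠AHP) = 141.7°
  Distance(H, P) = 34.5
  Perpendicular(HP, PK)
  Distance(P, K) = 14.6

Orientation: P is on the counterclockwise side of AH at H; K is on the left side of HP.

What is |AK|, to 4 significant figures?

50.62

A is at the origin; AH runs at -61.7° with length 20.5, so H = 20.5·(cos -61.7°, sin -61.7°) = (9.719, -18.05). ∠AHP = 141.7°, so HP runs at -61.7° + (180° − 141.7°) = -23.40° from the x-axis; with |HP| = 34.5, P = H + 34.5·(cos -23.40°, sin -23.40°) = (41.38, -31.75). The perpendicularity gives PK at right angles to HP; with |PK| = 14.6 on the left of HP, K = P + 14.6·(0.3971, 0.9178) = (47.18, -18.35). Then |AK| = |K − A| = 50.62.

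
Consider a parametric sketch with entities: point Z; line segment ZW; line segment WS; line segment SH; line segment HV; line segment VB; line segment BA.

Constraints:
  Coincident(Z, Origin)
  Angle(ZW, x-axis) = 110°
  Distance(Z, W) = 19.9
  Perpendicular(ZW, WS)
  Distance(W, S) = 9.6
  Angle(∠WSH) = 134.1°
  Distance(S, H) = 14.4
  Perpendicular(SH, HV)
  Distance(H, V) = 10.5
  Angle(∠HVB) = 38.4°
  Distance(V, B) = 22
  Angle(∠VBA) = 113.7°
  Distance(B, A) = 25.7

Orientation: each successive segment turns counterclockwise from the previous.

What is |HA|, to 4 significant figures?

29.50

∠HVB = 38.4° gives VB at 117.5° from the x-axis; with |VB| = 22.0, B = (-22.28, 17.50). ∠VBA = 113.7° gives BA at -176.2° from the x-axis; with |BA| = 25.7, A = (-47.92, 15.80). Then |HA| = |A − H| = 29.50.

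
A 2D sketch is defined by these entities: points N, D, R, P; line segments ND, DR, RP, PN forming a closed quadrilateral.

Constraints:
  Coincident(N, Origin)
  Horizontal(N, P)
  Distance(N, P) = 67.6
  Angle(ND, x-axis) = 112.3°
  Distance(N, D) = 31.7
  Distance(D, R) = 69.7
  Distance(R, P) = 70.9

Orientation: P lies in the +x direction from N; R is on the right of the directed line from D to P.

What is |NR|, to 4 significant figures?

38.32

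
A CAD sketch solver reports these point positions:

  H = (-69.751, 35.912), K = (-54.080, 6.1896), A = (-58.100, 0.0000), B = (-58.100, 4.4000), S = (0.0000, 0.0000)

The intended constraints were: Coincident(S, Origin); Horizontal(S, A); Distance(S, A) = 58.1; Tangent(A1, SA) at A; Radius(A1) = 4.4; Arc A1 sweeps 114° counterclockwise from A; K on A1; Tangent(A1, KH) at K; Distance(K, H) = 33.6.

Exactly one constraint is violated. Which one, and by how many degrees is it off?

Tangent(A1, KH) at K — off by 3.80°.

S = (0.00, 0.00) ✓; S.y = 0.00, A.y = 0.00 ✓; |SA| = 58.10 ✓; ∠(BA, AS) = 90.00° ✓; |BA| = 4.400 ✓; bearing(B→K) − bearing(B→A) = 114.0° ✓; |BK| = 4.400 ✓; ∠(BK, KH) = 86.20° ✗; |KH| = 33.60 ✓.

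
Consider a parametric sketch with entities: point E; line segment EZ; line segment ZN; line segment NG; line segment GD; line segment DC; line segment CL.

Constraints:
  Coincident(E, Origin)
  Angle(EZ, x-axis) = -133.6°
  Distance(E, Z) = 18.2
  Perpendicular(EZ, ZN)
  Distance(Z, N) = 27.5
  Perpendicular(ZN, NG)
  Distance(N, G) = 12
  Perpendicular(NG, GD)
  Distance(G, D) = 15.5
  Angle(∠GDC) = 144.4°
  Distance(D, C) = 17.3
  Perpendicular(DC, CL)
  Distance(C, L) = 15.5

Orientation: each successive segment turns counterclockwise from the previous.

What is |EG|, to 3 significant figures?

28.2

E is at the origin; EZ runs at -133.6° with length 18.2, so Z = (-12.6, -13.2). The perpendicularity gives ZN at right angles to EZ, so ZN runs at -43.6°; with |ZN| = 27.5, N = (7.36, -32.1). ZN is perpendicular to NG, so NG runs at 46.4°; with |NG| = 12.0, G = (15.6, -23.5). Then |EG| = |G − E| = 28.2.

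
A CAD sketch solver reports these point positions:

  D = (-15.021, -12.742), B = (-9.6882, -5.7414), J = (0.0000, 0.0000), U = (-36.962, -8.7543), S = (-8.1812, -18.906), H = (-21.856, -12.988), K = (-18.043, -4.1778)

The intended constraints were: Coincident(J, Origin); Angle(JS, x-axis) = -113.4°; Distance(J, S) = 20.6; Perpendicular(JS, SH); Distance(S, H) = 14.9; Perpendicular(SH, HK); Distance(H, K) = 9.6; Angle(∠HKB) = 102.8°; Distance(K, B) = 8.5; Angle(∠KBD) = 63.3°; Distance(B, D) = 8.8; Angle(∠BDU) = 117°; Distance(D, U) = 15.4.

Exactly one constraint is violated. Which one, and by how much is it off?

Distance(D, U) = 15.4 — off by 6.90.

J = (0.00, 0.00) ✓; JS at -113.4° ✓; |JS| = 20.60 ✓; ∠(JS, SH) = 90.00° ✓; |SH| = 14.90 ✓; ∠(SH, HK) = 90.00° ✓; |HK| = 9.600 ✓; ∠HKB = 102.8° ✓; |KB| = 8.500 ✓; ∠KBD = 63.30° ✓; |BD| = 8.800 ✓; ∠BDU = 117.0° ✓; |DU| = 22.30 ✗.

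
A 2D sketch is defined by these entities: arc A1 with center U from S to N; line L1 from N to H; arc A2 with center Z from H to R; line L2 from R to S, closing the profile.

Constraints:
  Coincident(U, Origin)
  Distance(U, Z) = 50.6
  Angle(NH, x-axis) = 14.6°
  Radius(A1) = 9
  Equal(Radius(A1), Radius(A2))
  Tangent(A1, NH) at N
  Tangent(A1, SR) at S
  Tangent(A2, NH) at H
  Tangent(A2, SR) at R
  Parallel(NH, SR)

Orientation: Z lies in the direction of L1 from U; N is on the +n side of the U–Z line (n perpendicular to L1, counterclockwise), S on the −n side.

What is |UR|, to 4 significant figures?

51.39

Tangency of A1 to both parallel lines with radius 9.0 puts N and S at U ± 9.0·n: N = (-2.269, 8.709), S = (2.269, -8.709). Equal radii place H and R the same way about Z: H = Z + 9.0·n = (46.70, 21.46), R = Z − 9.0·n = (51.23, 4.045). Then |UR| = |R − U| = 51.39.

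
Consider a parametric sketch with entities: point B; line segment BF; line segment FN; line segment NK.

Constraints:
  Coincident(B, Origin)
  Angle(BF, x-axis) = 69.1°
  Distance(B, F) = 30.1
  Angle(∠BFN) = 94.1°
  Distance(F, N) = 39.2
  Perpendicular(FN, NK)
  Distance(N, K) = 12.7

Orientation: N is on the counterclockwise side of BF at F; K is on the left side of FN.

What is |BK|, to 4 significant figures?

44.83

B is at the origin; BF runs at 69.1° with length 30.1, so F = 30.1·(cos 69.1°, sin 69.1°) = (10.74, 28.12). ∠BFN = 94.1°, so FN runs at 69.1° + (180° − 94.1°) = 155.0° from the x-axis; with |FN| = 39.2, N = F + 39.2·(cos 155.0°, sin 155.0°) = (-24.79, 44.69). The perpendicularity gives NK at right angles to FN; with |NK| = 12.7 on the left of FN, K = N + 12.7·(-0.4226, -0.9063) = (-30.16, 33.18). Then |BK| = |K − B| = 44.83.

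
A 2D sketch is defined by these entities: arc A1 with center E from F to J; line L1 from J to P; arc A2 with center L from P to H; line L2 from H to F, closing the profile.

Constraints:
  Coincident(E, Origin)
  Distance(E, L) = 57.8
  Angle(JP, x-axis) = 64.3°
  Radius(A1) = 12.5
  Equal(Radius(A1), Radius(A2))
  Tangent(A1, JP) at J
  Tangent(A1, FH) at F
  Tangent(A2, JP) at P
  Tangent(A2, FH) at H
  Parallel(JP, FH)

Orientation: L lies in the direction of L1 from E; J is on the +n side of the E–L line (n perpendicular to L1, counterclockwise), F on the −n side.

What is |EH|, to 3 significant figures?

59.1

Tangency of A1 to both parallel lines with radius 12.5 puts J and F at E ± 12.5·n: J = (-11.3, 5.42), F = (11.3, -5.42). Equal radii place P and H the same way about L: P = L + 12.5·n = (13.8, 57.5), H = L − 12.5·n = (36.3, 46.7). Then |EH| = |H − E| = 59.1.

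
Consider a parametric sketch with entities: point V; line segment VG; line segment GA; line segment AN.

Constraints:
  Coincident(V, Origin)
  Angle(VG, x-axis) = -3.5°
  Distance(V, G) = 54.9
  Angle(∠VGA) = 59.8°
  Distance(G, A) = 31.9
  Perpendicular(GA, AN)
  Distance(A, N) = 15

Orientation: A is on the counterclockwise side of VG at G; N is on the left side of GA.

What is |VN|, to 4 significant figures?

32.73

V is at the origin; VG runs at -3.5° with length 54.9, so G = 54.9·(cos -3.5°, sin -3.5°) = (54.80, -3.352). ∠VGA = 59.8°, so GA runs at -3.5° + (180° − 59.8°) = 116.7° from the x-axis; with |GA| = 31.9, A = G + 31.9·(cos 116.7°, sin 116.7°) = (40.46, 25.15). GA ⟂ AN; with |AN| = 15.0 on the left of GA, N = A + 15.0·(-0.8934, -0.4493) = (27.06, 18.41). Then |VN| = |N − V| = 32.73.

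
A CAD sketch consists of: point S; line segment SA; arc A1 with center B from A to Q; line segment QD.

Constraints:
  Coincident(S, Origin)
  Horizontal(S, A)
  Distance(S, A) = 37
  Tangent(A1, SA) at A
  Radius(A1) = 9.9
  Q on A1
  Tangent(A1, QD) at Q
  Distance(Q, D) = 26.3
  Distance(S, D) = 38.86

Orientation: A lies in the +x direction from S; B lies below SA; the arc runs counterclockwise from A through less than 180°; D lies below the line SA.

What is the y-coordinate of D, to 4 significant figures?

-32.84

S is at the origin; S and A share the same y with |SA| = 37.0 and A on the +x side, so A = (37.00, 0.000). A1 meets SA tangentially, so BA is at right angles to SA, so B = A + (0, -9.9) = (37.00, -9.900). Since BQ ⟂ QD (tangency), |BD| = √(9.9² + 26.3²) = 28.10 regardless of where Q sits on A1. So D lies on both circle(S, 38.86) and circle(B, 28.10); the below-SA intersection is D = (20.77, -32.84). Q is the foot of the tangent from D: Q = (27.42, -7.397).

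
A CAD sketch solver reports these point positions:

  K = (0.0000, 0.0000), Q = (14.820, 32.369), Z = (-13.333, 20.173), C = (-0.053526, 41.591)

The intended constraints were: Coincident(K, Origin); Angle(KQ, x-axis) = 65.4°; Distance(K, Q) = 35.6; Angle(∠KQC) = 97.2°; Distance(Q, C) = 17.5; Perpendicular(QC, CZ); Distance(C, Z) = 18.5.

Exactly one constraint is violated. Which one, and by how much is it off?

Distance(C, Z) = 18.5 — off by 6.70.

K = (0.00, 0.00) ✓; KQ at 65.40° ✓; |KQ| = 35.60 ✓; ∠KQC = 97.20° ✓; |QC| = 17.50 ✓; ∠(QC, CZ) = 90.00° ✓; |CZ| = 25.20 ✗.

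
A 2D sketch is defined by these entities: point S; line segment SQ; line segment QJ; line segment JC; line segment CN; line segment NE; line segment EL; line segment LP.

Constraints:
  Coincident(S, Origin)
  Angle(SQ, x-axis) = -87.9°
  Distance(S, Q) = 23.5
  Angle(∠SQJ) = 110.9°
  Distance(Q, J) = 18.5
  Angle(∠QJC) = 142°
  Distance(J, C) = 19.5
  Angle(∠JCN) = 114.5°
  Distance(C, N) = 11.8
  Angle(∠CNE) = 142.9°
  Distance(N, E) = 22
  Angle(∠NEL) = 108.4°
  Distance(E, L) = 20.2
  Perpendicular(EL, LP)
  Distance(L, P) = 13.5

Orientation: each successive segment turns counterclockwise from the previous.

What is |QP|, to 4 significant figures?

15.83

S is at the origin; SQ runs at -87.9° with length 23.5, so Q = (0.8611, -23.48). ∠SQJ = 110.9° gives QJ at -18.80° from the x-axis; with |QJ| = 18.5, J = (18.37, -29.45). ∠QJC = 142.0° gives JC at 19.20° from the x-axis; with |JC| = 19.5, C = (36.79, -23.03). ∠JCN = 114.5° gives CN at 84.70° from the x-axis; with |CN| = 11.8, N = (37.88, -11.28). ∠CNE = 142.9° gives NE at 121.8° from the x-axis; with |NE| = 22.0, E = (26.29, 7.414). ∠NEL = 108.4° gives EL at -166.6° from the x-axis; with |EL| = 20.2, L = (6.636, 2.733). EL is perpendicular to LP, so LP runs at -76.60°; with |LP| = 13.5, P = (9.765, -10.40). Then |QP| = |P − Q| = 15.83.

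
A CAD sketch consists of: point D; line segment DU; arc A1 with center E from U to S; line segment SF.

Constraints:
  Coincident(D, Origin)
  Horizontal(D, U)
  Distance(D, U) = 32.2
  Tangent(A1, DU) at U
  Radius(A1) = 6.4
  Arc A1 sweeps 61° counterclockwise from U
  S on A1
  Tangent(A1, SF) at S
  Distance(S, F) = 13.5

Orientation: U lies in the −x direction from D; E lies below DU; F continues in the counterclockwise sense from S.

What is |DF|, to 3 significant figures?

46.8

On A1, U sits at bearing 90° from E; a 61° counterclockwise sweep puts S at bearing 151°, so S = E + 6.4·(cos 151°, sin 151°) = (-37.8, -3.30). Tangency of A1 to SF means the radius ES is perpendicular to SF, so SF runs along (−sin 151°, cos 151°); with |SF| = 13.5, F = (-44.3, -15.1). Then |DF| = |F − D| = 46.8.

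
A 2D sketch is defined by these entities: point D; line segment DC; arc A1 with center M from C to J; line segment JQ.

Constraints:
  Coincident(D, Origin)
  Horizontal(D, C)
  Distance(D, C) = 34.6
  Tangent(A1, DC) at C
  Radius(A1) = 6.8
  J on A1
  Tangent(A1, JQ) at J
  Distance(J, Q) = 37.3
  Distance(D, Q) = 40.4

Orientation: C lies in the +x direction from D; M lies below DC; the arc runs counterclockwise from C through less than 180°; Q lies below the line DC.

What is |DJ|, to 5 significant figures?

28.669

D is at the origin; DC is horizontal with |DC| = 34.6 and C on the +x side, so C = (34.600, 0.0000). Tangency of A1 to DC means the radius MC is perpendicular to DC, so M = C + (0, -6.8) = (34.600, -6.8000). Since MJ ⟂ JQ (tangency), |MQ| = √(6.8² + 37.3²) = 37.915 regardless of where J sits on A1. So Q lies on both circle(D, 40.4) and circle(M, 37.915); the below-DC intersection is Q = (13.282, -38.154). J is the foot of the tangent from Q: J = (28.382, -4.0472).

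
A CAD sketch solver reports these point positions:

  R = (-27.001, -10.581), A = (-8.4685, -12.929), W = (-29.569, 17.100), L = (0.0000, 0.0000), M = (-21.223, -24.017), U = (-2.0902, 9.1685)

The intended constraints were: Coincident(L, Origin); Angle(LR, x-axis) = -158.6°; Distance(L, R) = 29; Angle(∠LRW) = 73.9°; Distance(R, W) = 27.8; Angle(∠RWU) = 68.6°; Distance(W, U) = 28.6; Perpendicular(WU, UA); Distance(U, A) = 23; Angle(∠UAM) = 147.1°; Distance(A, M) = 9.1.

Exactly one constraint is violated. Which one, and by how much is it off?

Distance(A, M) = 9.1 — off by 7.80.

L = (0.00, 0.00) ✓; LR at -158.6° ✓; |LR| = 29.00 ✓; ∠LRW = 73.90° ✓; |RW| = 27.80 ✓; ∠RWU = 68.60° ✓; |WU| = 28.60 ✓; ∠(WU, UA) = 90.00° ✓; |UA| = 23.00 ✓; ∠UAM = 147.1° ✓; |AM| = 16.90 ✗.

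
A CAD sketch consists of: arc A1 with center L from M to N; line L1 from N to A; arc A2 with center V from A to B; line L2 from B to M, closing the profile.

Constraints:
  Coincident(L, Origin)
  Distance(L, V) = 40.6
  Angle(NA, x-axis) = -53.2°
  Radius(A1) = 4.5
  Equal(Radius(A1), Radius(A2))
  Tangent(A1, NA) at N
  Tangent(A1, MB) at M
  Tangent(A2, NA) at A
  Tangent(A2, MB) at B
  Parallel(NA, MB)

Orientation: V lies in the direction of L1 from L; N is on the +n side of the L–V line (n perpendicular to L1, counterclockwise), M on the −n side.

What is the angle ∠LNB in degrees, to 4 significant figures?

77.50°

The slot axis is L1's direction at -53.2°, so u = (cos -53.2°, sin -53.2°) = (0.5990, -0.8007) and n = (−sin -53.2°, cos -53.2°) = (0.8007, 0.5990). L is at the origin and V lies 40.6 along u from L, so V = 40.6·u = (24.32, -32.51). Tangency of A1 to both parallel lines with radius 4.5 puts N and M at L ± 4.5·n: N = (3.603, 2.696), M = (-3.603, -2.696). Equal radii place A and B the same way about V: A = V + 4.5·n = (27.92, -29.81), B = V − 4.5·n = (20.72, -35.21). Then cos ∠LNB = NL·NB / (|NL||NB|), giving 77.50°.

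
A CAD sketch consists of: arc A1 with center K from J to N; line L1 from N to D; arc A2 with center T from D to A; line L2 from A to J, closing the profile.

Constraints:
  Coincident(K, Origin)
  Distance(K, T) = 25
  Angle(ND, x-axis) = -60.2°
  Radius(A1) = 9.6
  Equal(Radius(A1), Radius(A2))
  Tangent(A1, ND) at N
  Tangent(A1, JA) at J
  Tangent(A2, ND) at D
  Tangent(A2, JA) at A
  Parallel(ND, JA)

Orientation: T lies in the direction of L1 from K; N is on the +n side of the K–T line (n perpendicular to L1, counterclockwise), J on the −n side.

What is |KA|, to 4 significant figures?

26.78

Tangency of A1 to both parallel lines with radius 9.6 puts N and J at K ± 9.6·n: N = (8.331, 4.771), J = (-8.331, -4.771). Equal radii place D and A the same way about T: D = T + 9.6·n = (20.75, -16.92), A = T − 9.6·n = (4.094, -26.47). Then |KA| = |A − K| = 26.78.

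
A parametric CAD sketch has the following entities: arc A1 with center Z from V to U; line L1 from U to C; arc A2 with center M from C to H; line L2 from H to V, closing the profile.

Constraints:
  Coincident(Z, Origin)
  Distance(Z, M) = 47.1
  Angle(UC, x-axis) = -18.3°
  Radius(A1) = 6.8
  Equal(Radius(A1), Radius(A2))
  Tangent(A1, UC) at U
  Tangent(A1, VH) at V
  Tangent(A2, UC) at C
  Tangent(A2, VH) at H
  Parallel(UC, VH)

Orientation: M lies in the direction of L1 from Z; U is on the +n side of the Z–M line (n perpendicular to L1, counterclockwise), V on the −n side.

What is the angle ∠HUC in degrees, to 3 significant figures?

16.1°

The slot axis is L1's direction at -18.3°, so u = (cos -18.3°, sin -18.3°) = (0.949, -0.314) and n = (−sin -18.3°, cos -18.3°) = (0.314, 0.949). Z is at the origin and M lies 47.1 along u from Z, so M = 47.1·u = (44.7, -14.8). Tangency of A1 to both parallel lines with radius 6.8 puts U and V at Z ± 6.8·n: U = (2.14, 6.46), V = (-2.14, -6.46). Equal radii place C and H the same way about M: C = M + 6.8·n = (46.9, -8.33), H = M − 6.8·n = (42.6, -21.2). Then cos ∠HUC = UH·UC / (|UH||UC|), giving 16.1°.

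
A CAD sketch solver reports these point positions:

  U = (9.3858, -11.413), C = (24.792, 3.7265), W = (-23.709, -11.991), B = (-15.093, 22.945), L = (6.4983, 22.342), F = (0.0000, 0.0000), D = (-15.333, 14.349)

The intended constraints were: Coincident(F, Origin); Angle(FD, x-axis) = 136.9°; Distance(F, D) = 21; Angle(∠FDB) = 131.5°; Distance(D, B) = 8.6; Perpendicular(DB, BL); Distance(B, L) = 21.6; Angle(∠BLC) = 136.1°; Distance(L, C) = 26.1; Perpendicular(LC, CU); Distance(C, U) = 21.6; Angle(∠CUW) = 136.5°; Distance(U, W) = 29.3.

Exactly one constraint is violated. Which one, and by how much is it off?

Distance(U, W) = 29.3 — off by 3.80.

F = (0.00, 0.00) ✓; FD at 136.9° ✓; |FD| = 21.00 ✓; ∠FDB = 131.5° ✓; |DB| = 8.599 ✓; ∠(DB, BL) = 90.00° ✓; |BL| = 21.60 ✓; ∠BLC = 136.1° ✓; |LC| = 26.10 ✓; ∠(LC, CU) = 90.00° ✓; |CU| = 21.60 ✓; ∠CUW = 136.5° ✓; |UW| = 33.10 ✗.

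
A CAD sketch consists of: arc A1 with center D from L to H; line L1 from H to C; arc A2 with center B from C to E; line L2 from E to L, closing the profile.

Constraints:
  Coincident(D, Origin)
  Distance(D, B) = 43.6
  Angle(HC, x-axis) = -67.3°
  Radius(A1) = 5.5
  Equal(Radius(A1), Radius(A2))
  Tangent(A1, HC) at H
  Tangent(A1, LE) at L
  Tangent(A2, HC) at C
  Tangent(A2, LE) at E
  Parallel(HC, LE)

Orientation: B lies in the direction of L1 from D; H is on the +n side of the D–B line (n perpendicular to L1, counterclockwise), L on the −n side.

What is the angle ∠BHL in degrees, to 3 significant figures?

82.8°

The slot axis is L1's direction at -67.3°, so u = (cos -67.3°, sin -67.3°) = (0.386, -0.923) and n = (−sin -67.3°, cos -67.3°) = (0.923, 0.386). D is at the origin and B lies 43.6 along u from D, so B = 43.6·u = (16.8, -40.2). Tangency of A1 to both parallel lines with radius 5.5 puts H and L at D ± 5.5·n: H = (5.07, 2.12), L = (-5.07, -2.12). Then cos ∠BHL = HB·HL / (|HB||HL|), giving 82.8°.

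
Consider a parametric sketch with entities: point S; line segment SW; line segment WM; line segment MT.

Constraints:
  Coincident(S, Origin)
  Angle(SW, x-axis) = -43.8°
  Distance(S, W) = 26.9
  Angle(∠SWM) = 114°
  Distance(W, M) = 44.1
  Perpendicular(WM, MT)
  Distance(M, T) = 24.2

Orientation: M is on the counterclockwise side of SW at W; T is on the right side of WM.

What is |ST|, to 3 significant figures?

73.5

∠SWM = 114.0°, so WM runs at -43.8° + (180° − 114.0°) = 22.2° from the x-axis; with |WM| = 44.1, M = W + 44.1·(cos 22.2°, sin 22.2°) = (60.2, -1.96). The perpendicularity gives MT at right angles to WM; with |MT| = 24.2 on the right of WM, T = M + 24.2·(0.378, -0.926) = (69.4, -24.4). Then |ST| = |T − S| = 73.5.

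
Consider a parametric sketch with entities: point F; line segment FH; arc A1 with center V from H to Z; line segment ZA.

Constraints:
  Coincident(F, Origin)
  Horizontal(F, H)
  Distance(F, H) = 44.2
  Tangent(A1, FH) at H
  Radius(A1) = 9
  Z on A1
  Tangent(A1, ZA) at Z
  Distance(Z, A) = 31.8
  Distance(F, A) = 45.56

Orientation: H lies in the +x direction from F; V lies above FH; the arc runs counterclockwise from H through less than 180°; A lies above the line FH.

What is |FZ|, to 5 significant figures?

52.619

Checks: ∠(VH, HF) = 90.00° ✓; |VH| = 9.000 ✓; |VZ| = 9.000 ✓; ∠(VZ, ZA) = 90.00° ✓; |ZA| = 31.80 ✓; |FA| = 45.56 ✓.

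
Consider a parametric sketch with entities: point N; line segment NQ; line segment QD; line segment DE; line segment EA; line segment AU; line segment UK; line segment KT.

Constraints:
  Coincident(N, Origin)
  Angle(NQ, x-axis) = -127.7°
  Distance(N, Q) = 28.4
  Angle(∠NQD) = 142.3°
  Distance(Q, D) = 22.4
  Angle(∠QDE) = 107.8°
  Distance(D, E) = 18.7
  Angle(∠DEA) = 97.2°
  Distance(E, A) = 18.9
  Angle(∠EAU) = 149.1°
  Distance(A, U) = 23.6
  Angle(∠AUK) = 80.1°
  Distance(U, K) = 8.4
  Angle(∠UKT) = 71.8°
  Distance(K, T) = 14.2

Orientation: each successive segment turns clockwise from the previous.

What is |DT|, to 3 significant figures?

31.2

N is at the origin; NQ runs at -127.7° with length 28.4, so Q = (-17.4, -22.5). ∠NQD = 142.3° gives QD at -165° from the x-axis; with |QD| = 22.4, D = (-39.0, -28.1). ∠QDE = 107.8° gives DE at 122° from the x-axis; with |DE| = 18.7, E = (-49.1, -12.3). ∠DEA = 97.2° gives EA at 39.6° from the x-axis; with |EA| = 18.9, A = (-34.5, -0.281). ∠EAU = 149.1° gives AU at 8.70° from the x-axis; with |AU| = 23.6, U = (-11.2, 3.29). ∠AUK = 80.1° gives UK at -91.2° from the x-axis; with |UK| = 8.4, K = (-11.3, -5.11). ∠UKT = 71.8° gives KT at 161° from the x-axis; with |KT| = 14.2, T = (-24.7, -0.393). Then |DT| = |T − D| = 31.2.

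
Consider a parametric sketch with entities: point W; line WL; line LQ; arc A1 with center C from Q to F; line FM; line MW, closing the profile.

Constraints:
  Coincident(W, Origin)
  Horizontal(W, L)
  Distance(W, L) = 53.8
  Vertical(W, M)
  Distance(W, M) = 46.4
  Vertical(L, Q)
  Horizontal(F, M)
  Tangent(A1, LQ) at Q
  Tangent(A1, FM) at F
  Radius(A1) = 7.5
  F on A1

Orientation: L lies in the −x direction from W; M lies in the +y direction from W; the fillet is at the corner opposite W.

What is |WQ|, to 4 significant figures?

66.39

W is at the origin; W and L share the same y with |WL| = 53.8 and L on the −x side, so L = (-53.80, 0.000). WM is vertical with |WM| = 46.4 and M on the +y side, so M = (0.000, 46.40). The virtual corner opposite W is at (-53.80, 46.40). The tangent condition forces CQ to be normal to LQ and since A1 is tangent to FM there, CF ⟂ FM, with radius 7.5, so the center C sits 7.5 in from both sides at C = (-46.30, 38.90). That places the tangent points at Q = (-53.80, 38.90) on LQ and F = (-46.30, 46.40) on FM. Then |WQ| = |Q − W| = 66.39.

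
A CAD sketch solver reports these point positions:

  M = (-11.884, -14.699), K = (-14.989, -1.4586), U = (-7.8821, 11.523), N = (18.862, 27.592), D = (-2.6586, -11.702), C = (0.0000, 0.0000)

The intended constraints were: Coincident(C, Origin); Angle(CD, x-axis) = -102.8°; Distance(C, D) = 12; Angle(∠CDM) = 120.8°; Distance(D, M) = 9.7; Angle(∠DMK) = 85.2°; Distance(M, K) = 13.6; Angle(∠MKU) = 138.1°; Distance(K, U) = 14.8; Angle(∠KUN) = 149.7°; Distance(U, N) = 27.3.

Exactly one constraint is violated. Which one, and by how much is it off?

Distance(U, N) = 27.3 — off by 3.90.

C = (0.00, 0.00) ✓; CD at -102.8° ✓; |CD| = 12.00 ✓; ∠CDM = 120.8° ✓; |DM| = 9.700 ✓; ∠DMK = 85.20° ✓; |MK| = 13.60 ✓; ∠MKU = 138.1° ✓; |KU| = 14.80 ✓; ∠KUN = 149.7° ✓; |UN| = 31.20 ✗.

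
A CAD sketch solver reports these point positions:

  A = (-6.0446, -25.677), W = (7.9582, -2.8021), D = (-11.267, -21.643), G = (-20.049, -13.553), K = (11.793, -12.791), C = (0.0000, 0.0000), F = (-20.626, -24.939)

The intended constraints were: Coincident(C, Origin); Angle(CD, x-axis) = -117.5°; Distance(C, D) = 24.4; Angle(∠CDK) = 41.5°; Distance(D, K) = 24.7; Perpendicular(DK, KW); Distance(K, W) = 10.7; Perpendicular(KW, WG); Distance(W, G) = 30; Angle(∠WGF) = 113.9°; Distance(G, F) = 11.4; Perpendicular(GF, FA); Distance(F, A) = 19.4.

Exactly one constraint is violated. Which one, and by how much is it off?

Distance(F, A) = 19.4 — off by 4.80.

C = (0.00, 0.00) ✓; CD at -117.5° ✓; |CD| = 24.40 ✓; ∠CDK = 41.50° ✓; |DK| = 24.70 ✓; ∠(DK, KW) = 90.00° ✓; |KW| = 10.70 ✓; ∠(KW, WG) = 90.00° ✓; |WG| = 30.00 ✓; ∠WGF = 113.9° ✓; |GF| = 11.40 ✓; ∠(GF, FA) = 90.00° ✓; |FA| = 14.60 ✗.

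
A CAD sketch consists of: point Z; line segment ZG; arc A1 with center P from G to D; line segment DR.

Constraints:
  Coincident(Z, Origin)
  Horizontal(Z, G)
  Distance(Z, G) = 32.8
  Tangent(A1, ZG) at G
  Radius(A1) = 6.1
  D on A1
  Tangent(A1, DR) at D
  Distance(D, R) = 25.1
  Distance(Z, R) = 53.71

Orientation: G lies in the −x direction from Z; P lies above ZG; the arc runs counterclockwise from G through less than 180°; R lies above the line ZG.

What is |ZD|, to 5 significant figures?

30.137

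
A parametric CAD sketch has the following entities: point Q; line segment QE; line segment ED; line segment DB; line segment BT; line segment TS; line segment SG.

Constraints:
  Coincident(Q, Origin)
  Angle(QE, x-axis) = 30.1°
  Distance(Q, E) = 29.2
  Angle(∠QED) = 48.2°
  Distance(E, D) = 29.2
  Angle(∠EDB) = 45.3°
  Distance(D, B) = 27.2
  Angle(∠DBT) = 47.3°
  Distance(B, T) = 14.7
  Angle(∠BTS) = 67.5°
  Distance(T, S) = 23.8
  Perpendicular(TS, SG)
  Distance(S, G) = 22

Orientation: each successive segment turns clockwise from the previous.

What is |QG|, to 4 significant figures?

12.63

Q is at the origin; QE runs at 30.1° with length 29.2, so E = (25.26, 14.64). ∠QED = 48.2° gives ED at -101.7° from the x-axis; with |ED| = 29.2, D = (19.34, -13.95). ∠EDB = 45.3° gives DB at 123.6° from the x-axis; with |DB| = 27.2, B = (4.289, 8.706). ∠DBT = 47.3° gives BT at -9.100° from the x-axis; with |BT| = 14.7, T = (18.80, 6.381). ∠BTS = 67.5° gives TS at -121.6° from the x-axis; with |TS| = 23.8, S = (6.333, -13.89). The perpendicularity gives SG at right angles to TS, so SG runs at 148.4°; with |SG| = 22.0, G = (-12.41, -2.362). Then |QG| = |G − Q| = 12.63.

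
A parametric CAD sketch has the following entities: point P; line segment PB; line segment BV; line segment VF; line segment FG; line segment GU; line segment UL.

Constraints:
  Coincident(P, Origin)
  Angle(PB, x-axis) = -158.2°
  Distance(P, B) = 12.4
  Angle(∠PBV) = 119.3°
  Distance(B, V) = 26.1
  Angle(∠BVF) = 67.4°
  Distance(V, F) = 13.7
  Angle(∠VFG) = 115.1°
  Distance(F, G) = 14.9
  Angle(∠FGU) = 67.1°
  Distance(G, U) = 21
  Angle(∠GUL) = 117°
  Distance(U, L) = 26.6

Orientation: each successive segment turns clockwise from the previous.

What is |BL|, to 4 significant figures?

40.80

P is at the origin; PB runs at -158.2° with length 12.4, so B = (-11.51, -4.605). ∠PBV = 119.3° gives BV at 141.1° from the x-axis; with |BV| = 26.1, V = (-31.83, 11.78). ∠BVF = 67.4° gives VF at 28.50° from the x-axis; with |VF| = 13.7, F = (-19.79, 18.32). ∠VFG = 115.1° gives FG at -36.40° from the x-axis; with |FG| = 14.9, G = (-7.793, 9.480). ∠FGU = 67.1° gives GU at -149.3° from the x-axis; with |GU| = 21.0, U = (-25.85, -1.241). ∠GUL = 117.0° gives UL at 147.7° from the x-axis; with |UL| = 26.6, L = (-48.33, 12.97). Then |BL| = |L − B| = 40.80.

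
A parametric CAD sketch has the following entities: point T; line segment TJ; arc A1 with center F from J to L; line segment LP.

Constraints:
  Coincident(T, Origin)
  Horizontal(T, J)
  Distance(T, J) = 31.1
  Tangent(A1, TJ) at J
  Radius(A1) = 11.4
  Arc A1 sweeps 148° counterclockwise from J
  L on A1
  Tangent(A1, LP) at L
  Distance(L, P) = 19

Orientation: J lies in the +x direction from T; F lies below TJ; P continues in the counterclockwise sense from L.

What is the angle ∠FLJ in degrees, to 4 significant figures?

16.00°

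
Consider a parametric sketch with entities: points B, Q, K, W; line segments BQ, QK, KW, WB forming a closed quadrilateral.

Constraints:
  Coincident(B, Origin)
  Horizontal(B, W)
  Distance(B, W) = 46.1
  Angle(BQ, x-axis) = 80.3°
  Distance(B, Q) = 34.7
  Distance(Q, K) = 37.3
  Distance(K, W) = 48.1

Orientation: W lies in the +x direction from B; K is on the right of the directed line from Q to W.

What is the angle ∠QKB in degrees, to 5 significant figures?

28.513°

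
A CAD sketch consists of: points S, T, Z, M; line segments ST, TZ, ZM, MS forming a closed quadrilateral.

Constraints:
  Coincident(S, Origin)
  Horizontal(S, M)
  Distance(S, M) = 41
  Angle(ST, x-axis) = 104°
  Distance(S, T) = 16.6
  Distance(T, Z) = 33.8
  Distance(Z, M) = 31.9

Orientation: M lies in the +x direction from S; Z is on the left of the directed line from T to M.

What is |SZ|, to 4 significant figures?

39.69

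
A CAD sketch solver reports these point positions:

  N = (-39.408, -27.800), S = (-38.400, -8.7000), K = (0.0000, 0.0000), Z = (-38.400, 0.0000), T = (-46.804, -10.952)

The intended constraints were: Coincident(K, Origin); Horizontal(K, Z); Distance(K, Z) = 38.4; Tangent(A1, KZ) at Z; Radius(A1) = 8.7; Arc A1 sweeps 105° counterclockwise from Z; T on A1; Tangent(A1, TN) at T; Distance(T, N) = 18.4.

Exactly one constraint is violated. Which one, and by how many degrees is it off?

Tangent(A1, TN) at T — off by 8.70°.

K = (0.00, 0.00) ✓; K.y = 0.00, Z.y = 0.00 ✓; |KZ| = 38.40 ✓; ∠(SZ, ZK) = 90.00° ✓; |SZ| = 8.700 ✓; bearing(S→T) − bearing(S→Z) = 105.0° ✓; |ST| = 8.701 ✓; ∠(ST, TN) = 81.30° ✗; |TN| = 18.40 ✓.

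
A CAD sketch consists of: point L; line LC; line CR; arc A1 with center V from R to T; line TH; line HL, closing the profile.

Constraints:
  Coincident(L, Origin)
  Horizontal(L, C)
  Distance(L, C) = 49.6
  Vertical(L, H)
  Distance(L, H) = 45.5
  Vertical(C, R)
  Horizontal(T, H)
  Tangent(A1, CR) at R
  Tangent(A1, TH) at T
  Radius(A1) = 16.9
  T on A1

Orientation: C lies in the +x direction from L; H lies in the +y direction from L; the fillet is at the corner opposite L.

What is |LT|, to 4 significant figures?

56.03

L is at the origin; L and C share the same y with |LC| = 49.6 and C on the +x side, so C = (49.60, 0.000). LH is vertical with |LH| = 45.5 and H on the +y side, so H = (0.000, 45.50). The virtual corner opposite L is at (49.60, 45.50). Tangency of A1 to CR means the radius VR is perpendicular to CR and tangency of A1 to TH means the radius VT is perpendicular to TH, with radius 16.9, so the center V sits 16.9 in from both sides at V = (32.70, 28.60). That places the tangent points at R = (49.60, 28.60) on CR and T = (32.70, 45.50) on TH. Then |LT| = |T − L| = 56.03.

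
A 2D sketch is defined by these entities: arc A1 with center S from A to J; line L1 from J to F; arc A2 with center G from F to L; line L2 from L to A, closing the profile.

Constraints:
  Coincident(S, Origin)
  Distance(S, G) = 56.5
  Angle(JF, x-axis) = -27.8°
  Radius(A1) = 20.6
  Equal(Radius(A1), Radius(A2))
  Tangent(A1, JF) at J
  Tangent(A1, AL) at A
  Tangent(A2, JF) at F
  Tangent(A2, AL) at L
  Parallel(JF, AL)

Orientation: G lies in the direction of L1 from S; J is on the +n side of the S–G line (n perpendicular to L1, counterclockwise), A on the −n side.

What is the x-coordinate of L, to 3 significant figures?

40.4

The slot axis is L1's direction at -27.8°, so u = (cos -27.8°, sin -27.8°) = (0.885, -0.466) and n = (−sin -27.8°, cos -27.8°) = (0.466, 0.885). S is at the origin and G lies 56.5 along u from S, so G = 56.5·u = (50.0, -26.4). Tangency of A1 to both parallel lines with radius 20.6 puts J and A at S ± 20.6·n: J = (9.61, 18.2), A = (-9.61, -18.2). Equal radii place F and L the same way about G: F = G + 20.6·n = (59.6, -8.13), L = G − 20.6·n = (40.4, -44.6). So L.x = 40.4.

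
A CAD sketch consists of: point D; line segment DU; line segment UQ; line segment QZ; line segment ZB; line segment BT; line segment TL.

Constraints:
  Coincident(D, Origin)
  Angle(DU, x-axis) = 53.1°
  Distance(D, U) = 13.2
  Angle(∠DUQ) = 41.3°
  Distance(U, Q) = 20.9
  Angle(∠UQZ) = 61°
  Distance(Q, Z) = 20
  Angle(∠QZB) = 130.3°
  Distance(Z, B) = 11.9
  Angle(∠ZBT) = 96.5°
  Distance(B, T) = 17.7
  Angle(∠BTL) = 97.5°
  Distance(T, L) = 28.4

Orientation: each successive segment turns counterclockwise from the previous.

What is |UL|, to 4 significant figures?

21.82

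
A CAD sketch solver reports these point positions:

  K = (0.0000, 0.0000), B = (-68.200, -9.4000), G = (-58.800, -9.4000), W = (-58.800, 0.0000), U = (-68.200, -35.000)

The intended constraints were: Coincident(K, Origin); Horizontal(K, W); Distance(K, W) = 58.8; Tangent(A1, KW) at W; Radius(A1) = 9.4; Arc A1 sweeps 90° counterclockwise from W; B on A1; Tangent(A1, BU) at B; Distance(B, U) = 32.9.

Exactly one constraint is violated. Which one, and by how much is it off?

Distance(B, U) = 32.9 — off by 7.30.

K = (0.00, 0.00) ✓; K.y = 0.00, W.y = 0.00 ✓; |KW| = 58.80 ✓; ∠(GW, WK) = 90.00° ✓; |GW| = 9.400 ✓; bearing(G→B) − bearing(G→W) = 90.00° ✓; |GB| = 9.400 ✓; ∠(GB, BU) = 90.00° ✓; |BU| = 25.60 ✗.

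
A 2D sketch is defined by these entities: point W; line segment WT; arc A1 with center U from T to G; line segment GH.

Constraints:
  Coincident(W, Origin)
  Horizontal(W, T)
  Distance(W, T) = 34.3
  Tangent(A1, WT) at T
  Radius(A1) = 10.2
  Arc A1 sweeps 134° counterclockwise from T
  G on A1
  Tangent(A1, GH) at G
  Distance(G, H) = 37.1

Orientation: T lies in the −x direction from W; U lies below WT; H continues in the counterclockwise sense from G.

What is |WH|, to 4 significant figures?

46.75

W is at the origin; WT is horizontal with |WT| = 34.3 and T on the −x side, so T = (-34.30, 0.000). The tangent condition forces UT to be normal to WT, so U = T + (0, -10.2) = (-34.30, -10.20). On A1, T sits at bearing 90° from U; a 134° counterclockwise sweep puts G at bearing 224°, so G = U + 10.2·(cos 224°, sin 224°) = (-41.64, -17.29). The tangent condition forces UG to be normal to GH, so GH runs along (−sin 224°, cos 224°); with |GH| = 37.1, H = (-15.87, -43.97). Then |WH| = |H − W| = 46.75.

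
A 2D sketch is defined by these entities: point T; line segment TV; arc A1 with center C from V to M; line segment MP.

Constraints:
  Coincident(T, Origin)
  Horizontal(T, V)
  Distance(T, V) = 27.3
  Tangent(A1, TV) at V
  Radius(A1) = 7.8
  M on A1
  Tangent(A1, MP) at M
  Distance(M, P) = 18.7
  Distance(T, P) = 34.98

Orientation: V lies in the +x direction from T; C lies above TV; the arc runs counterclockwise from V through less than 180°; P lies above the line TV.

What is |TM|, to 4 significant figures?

35.73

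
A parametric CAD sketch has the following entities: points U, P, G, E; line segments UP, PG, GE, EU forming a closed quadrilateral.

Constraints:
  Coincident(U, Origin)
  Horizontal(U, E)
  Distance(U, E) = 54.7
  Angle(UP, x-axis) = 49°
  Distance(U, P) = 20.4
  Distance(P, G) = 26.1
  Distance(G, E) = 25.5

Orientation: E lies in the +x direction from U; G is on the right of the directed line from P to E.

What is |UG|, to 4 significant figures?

30.11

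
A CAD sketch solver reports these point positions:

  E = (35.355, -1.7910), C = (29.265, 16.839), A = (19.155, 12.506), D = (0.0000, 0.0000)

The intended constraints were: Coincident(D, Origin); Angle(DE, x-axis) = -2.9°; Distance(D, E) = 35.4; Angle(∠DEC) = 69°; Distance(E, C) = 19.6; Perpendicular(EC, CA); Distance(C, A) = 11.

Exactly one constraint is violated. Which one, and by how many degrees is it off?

Perpendicular(EC, CA) — off by 5.10°.

D = (0.00, 0.00) ✓; DE at -2.900° ✓; |DE| = 35.40 ✓; ∠DEC = 69.00° ✓; |EC| = 19.60 ✓; ∠(EC, CA) = 95.10° ✗; |CA| = 11.00 ✓.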